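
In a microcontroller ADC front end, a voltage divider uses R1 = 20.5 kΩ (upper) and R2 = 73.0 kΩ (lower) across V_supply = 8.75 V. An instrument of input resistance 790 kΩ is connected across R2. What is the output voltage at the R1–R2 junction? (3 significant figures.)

First combine the lower leg with the load: R2 ‖ R_L = 66.83 kΩ.
Now apply the divider: V_out = 8.75 × 0.7652 = 6.696 V.

V_out ≈ 6.70 V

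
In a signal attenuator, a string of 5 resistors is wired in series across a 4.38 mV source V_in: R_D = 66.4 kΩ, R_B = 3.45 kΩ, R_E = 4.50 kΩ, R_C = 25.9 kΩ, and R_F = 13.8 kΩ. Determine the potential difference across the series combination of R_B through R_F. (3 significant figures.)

V ≈ 1.83 mV

Series total: ΣR = 66.4 + 3.45 + 4.50 + 25.9 + 13.8 = 114.1 kΩ.
R_{R_B..R_F} = 3.45 + 4.50 + 25.9 + 13.8 = 47.65 kΩ.
By the voltage-divider rule, V = 4.38 × 47.65/114.1 = 1.830 mV.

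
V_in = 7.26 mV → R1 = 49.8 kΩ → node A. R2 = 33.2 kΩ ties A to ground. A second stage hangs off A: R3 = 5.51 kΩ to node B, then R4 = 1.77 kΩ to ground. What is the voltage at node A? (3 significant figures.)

V_A ≈ 0.777 mV

Node A sees R2 in parallel with the series input of stage 2, R3 + R4 = 7.280 kΩ.
Effective lower resistance at A: R2 ‖ 7.280 = 5.971 kΩ.
So V_A = 7.26 × 0.1071 = 0.7772 mV.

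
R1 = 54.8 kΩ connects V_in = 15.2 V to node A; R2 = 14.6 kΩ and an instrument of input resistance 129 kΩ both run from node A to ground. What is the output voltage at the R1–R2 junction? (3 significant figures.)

V_out ≈ 2.94 V

R2 ‖ R_L = (14.6 × 129)/(14.6 + 129) = 13.12 kΩ.
Then V_out = V_in · R2'/(R1 + R2') = 15.2 × 13.12/67.92 = 2.935 V.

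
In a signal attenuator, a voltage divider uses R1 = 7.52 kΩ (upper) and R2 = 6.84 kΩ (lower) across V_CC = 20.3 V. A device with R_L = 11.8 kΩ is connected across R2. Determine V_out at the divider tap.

V_out ≈ 7.42 V

R2 ‖ R_L = (6.84 × 11.8)/(6.84 + 11.8) = 4.330 kΩ.
Now apply the divider: V_out = 20.3 × 0.3654 = 7.418 V.
(Unloaded it would be 9.67 V; the load pulls it down.)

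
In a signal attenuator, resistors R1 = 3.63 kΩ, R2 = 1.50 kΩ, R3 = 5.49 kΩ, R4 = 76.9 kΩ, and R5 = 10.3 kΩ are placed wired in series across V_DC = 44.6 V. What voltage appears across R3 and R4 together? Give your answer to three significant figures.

Series total: ΣR = 3.63 + 1.50 + 5.49 + 76.9 + 10.3 = 97.82 kΩ.
R_{R3..R4} = 5.49 + 76.9 = 82.39 kΩ.
Voltage divider: V = V_DC · (82.39 / 97.82) = 44.6 × 0.8423 = 37.56 V.

V ≈ 37.6 V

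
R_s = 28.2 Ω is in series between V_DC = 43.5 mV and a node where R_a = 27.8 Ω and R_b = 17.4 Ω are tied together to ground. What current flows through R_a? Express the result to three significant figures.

I ≈ 0.430 mA

Parallel bank: R_p = 1/(1/27.8 + 1/17.4) = 10.70 Ω.
V_A = 43.5 × 10.70/38.90 = 11.97 mV.
I(R_a) = V_A / R_a = 11.97/27.8 = 0.4305 mA.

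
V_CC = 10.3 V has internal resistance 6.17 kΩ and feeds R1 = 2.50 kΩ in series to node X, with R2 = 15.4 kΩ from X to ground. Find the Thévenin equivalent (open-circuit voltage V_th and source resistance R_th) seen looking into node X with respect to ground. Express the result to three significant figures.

V_th ≈ 6.59 V, R_th ≈ 5.55 kΩ

R1' = 6.17 + 2.50 = 8.670 kΩ (source resistance + R1).
With X open, the divider is unloaded: V_th = 10.3 × 15.4/24.07 = 6.590 V.
With V_CC suppressed (replaced by a short), R_th = R1' ‖ R2 = (8.670 × 15.4)/(8.670 + 15.4) = 5.547 kΩ.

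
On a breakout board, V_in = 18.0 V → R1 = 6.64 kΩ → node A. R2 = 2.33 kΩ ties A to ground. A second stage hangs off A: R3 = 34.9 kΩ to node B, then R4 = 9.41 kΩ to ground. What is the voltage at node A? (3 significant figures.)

The second stage (R3 + R4 = 44.31 kΩ) loads node A in parallel with R2.
R2 ‖ (R3+R4) = 2.214 kΩ.
So V_A = 18.0 × 0.2500 = 4.500 V.

V_A ≈ 4.50 V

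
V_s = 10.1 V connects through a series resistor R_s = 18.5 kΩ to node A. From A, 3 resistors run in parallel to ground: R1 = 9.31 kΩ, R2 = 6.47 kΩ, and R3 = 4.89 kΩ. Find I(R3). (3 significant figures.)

I ≈ 0.214 mA

Parallel bank: R_p = 1/(1/9.31 + 1/6.47 + 1/4.89) = 2.144 kΩ.
V_A = 10.1 × 2.144/20.64 = 1.049 V.
I(R3) = V_A / R3 = 1.049/4.89 = 0.2145 mA.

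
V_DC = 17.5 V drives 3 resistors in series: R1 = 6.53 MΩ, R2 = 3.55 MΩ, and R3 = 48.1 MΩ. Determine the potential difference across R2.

Total series resistance ΣR = 6.53 + 3.55 + 48.1 = 58.18 MΩ.
Voltage divider: V = V_DC · (3.550 / 58.18) = 17.5 × 0.06102 = 1.068 V.

V ≈ 1.07 V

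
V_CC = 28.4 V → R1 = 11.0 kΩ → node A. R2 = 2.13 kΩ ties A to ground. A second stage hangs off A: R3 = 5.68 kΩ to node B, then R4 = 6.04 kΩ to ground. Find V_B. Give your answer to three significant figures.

Node A sees R2 in parallel with the series input of stage 2, R3 + R4 = 11.72 kΩ.
Effective lower resistance at A: R2 ‖ 11.72 = 1.802 kΩ.
So V_A = 28.4 × 0.1408 = 3.998 V.
V_B = V_A × 0.5154 = 2.061 V.

V_B ≈ 2.06 V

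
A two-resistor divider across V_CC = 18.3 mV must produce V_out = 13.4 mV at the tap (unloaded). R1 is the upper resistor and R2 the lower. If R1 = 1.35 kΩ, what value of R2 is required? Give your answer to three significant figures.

R2 ≈ 3.69 kΩ

V_out/V_CC = R2/(R1+R2) = 0.7322.
So R2 = R1 · V_out/(V_CC − V_out) = 1.35 × 13.4/(18.3 − 13.4) = 1.35 × 2.735 = 3.692 kΩ.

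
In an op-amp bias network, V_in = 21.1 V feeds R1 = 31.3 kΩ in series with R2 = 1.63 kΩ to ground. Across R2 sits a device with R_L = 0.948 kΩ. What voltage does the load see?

The load sits in parallel with R2, giving an effective lower resistance R2' = R2·R_L/(R2+R_L) = 0.5994 kΩ.
Voltage divider with the loaded lower leg: V_out = 21.1 × 0.5994/(31.3 + 0.5994) = 21.1 × 0.01879 = 0.3965 V.

V_out ≈ 0.396 V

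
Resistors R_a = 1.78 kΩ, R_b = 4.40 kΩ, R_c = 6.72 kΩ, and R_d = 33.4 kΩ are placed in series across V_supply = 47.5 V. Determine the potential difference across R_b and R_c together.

ΣR = 1.78 + 4.40 + 6.72 + 33.4 = 46.30 kΩ.
R_{R_b..R_c} = 4.40 + 6.72 = 11.12 kΩ.
V = V_supply · R/ΣR = 47.5 × 0.2402 = 11.41 V.

V ≈ 11.4 V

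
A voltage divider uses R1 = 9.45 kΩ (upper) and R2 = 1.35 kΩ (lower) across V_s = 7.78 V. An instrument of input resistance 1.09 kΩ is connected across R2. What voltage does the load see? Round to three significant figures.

V_out ≈ 0.467 V

The load sits in parallel with R2, giving an effective lower resistance R2' = R2·R_L/(R2+R_L) = 0.6031 kΩ.
Then V_out = V_s · R2'/(R1 + R2') = 7.78 × 0.6031/10.05 = 0.4667 V.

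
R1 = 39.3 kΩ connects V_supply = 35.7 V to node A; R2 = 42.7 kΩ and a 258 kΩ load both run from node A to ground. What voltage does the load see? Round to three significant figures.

V_out ≈ 17.2 V

R2 ‖ R_L = (42.7 × 258)/(42.7 + 258) = 36.64 kΩ.
Now apply the divider: V_out = 35.7 × 0.4825 = 17.22 V.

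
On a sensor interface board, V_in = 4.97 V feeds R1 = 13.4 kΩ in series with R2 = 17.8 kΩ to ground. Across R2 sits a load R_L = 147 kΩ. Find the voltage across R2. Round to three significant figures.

First combine the lower leg with the load: R2 ‖ R_L = 15.88 kΩ.
Voltage divider with the loaded lower leg: V_out = 4.97 × 15.88/(13.4 + 15.88) = 4.97 × 0.5423 = 2.695 V.

V_out ≈ 2.70 V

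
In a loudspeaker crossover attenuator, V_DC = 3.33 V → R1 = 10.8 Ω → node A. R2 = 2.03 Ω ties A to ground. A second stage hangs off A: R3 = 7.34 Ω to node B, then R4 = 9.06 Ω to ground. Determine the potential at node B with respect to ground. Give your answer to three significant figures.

Node A sees R2 in parallel with the series input of stage 2, R3 + R4 = 16.40 Ω.
Effective lower resistance at A: R2 ‖ 16.40 = 1.806 Ω.
First divider: V_A = V_DC · 1.806/(10.8 + 1.806) = 0.4772 V.
V_B = V_A × 0.5524 = 0.2636 V.

V_B ≈ 0.264 V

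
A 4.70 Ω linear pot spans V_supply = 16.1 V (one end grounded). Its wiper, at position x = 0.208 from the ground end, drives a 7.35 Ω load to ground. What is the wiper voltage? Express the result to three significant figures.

Split the track: R_lower = x·R_p = 0.9776 Ω, R_upper = (1−x)·R_p = 3.722 Ω.
R_L loads the lower segment: effective lower R = 0.8628 Ω.
Loaded-divider output: V_out = 16.1 × 0.1882 = 3.030 V.
(Unloaded: V_out = x·V_supply = 3.35 V.)

V_out ≈ 3.03 V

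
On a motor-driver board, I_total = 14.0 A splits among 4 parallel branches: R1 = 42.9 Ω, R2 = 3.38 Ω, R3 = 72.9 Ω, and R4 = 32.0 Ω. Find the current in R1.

Total conductance ΣG = 1/42.9 + 1/3.38 + 1/72.9 + 1/32.0 = 0.3641 (units of 1/Ω).
Current divider: I(R1) = I_total · G_k/ΣG = 14.0 × (0.02331/0.3641) = 14.0 × 0.06401 = 0.8962 A.

I ≈ 0.896 A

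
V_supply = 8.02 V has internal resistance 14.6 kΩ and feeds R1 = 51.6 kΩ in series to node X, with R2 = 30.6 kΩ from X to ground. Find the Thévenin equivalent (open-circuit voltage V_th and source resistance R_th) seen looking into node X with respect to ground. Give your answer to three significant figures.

R1' = 14.6 + 51.6 = 66.20 kΩ (source resistance + R1).
Open-circuit (no load on X): V_th = V_supply · R2/(R1' + R2) = 8.02 × 30.6/(66.20 + 30.6) = 2.535 V.
Zeroing V_supply shorts the top of R1' to ground, so R_th = R1' ‖ R2 = 20.93 kΩ.

V_th ≈ 2.54 V, R_th ≈ 20.9 kΩ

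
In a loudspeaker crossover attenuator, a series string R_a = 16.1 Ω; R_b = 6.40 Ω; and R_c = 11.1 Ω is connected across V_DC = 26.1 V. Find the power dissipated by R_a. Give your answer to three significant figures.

P ≈ 9.71 W

The common current is I = 26.1/33.60 = 0.7768 A.
V(R_a) = I·R = 12.51 V; P = V·I = 12.51 × 0.7768 = 9.715 W.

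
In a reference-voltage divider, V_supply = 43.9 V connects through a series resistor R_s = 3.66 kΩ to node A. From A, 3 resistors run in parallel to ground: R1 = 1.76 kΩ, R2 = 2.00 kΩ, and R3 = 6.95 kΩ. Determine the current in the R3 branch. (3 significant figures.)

Equivalent of the parallel group: R_p = 0.8250 kΩ.
V_A by voltage divider: V_A = 43.9 × 0.8250/(3.66 + 0.8250) = 8.076 V.
I(R3) = V_A / R3 = 8.076/6.95 = 1.162 mA.

I ≈ 1.16 mA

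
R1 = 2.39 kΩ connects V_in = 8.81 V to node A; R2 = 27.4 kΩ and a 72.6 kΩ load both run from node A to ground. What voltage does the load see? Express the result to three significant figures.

V_out ≈ 7.87 V

R2 ‖ R_L = (27.4 × 72.6)/(27.4 + 72.6) = 19.89 kΩ.
Then V_out = V_in · R2'/(R1 + R2') = 8.81 × 19.89/22.28 = 7.865 V.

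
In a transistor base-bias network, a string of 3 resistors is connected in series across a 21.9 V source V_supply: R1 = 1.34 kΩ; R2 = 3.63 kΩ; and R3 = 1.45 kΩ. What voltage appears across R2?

V ≈ 12.4 V

Total series resistance ΣR = 1.34 + 3.63 + 1.45 = 6.420 kΩ.
Voltage divider: V = V_supply · (3.630 / 6.420) = 21.9 × 0.5654 = 12.38 V.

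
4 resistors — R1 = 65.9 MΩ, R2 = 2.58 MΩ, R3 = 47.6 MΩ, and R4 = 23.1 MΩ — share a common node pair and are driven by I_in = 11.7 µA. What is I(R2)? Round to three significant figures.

ΣG = 1/65.9 + 1/2.58 + 1/47.6 + 1/23.1 = 0.4671.
R2 takes the fraction G_k/ΣG = 0.3876/0.4671 = 0.8298, so I = 11.7 × 0.8298 = 9.709 µA.

I ≈ 9.71 µA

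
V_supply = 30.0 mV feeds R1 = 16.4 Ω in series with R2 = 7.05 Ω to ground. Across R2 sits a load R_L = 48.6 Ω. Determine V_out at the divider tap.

V_out ≈ 8.19 mV

R2 ‖ R_L = (7.05 × 48.6)/(7.05 + 48.6) = 6.157 Ω.
Voltage divider with the loaded lower leg: V_out = 30.0 × 6.157/(16.4 + 6.157) = 30.0 × 0.2729 = 8.188 mV.
(Unloaded it would be 9.02 mV; the load pulls it down.)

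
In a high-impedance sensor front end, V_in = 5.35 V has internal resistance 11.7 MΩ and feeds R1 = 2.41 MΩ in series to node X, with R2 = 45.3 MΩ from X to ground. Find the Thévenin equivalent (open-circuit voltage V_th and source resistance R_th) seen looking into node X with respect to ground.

R1' = 11.7 + 2.41 = 14.11 MΩ (source resistance + R1).
V_th is the unloaded tap voltage: V_in · R2/(R1'+R2) = 5.35 × 0.7625 = 4.079 V.
Zeroing V_in shorts the top of R1' to ground, so R_th = R1' ‖ R2 = 10.76 MΩ.

V_th ≈ 4.08 V, R_th ≈ 10.8 MΩ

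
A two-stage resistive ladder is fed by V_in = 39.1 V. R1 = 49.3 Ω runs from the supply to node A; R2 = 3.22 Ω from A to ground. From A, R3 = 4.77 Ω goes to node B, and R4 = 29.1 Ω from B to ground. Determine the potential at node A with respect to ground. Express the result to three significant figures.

V_A ≈ 2.20 V

The second stage (R3 + R4 = 33.87 Ω) loads node A in parallel with R2.
Effective lower resistance at A: R2 ‖ 33.87 = 2.940 Ω.
V_A = 39.1 × 2.940/(49.3 + 2.940) = 2.201 V.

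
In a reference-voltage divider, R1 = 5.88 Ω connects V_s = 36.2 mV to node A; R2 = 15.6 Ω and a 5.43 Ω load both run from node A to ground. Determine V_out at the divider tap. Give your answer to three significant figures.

V_out ≈ 14.7 mV

R2 ‖ R_L = (15.6 × 5.43)/(15.6 + 5.43) = 4.028 Ω.
Now apply the divider: V_out = 36.2 × 0.4065 = 14.72 mV.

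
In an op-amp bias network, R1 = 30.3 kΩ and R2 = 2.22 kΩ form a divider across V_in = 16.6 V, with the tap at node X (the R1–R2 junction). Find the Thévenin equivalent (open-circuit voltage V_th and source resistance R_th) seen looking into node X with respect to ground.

V_th ≈ 1.13 V, R_th ≈ 2.07 kΩ

V_th is the unloaded tap voltage: V_in · R2/(R1+R2) = 16.6 × 0.06827 = 1.133 V.
Zeroing V_in shorts the top of R1 to ground, so R_th = R1 ‖ R2 = 2.068 kΩ.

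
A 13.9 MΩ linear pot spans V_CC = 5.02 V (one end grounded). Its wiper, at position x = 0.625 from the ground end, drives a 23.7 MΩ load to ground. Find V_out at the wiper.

Split the track: R_lower = x·R_p = 8.688 MΩ, R_upper = (1−x)·R_p = 5.213 MΩ.
Lower segment in parallel with the load: 8.688 ‖ 23.7 = 6.357 MΩ.
V_out = 5.02 × 6.357/(5.213 + 6.357) = 2.758 V.

V_out ≈ 2.76 V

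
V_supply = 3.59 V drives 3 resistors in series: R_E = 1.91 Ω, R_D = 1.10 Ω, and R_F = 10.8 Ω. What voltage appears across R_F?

Total series resistance ΣR = 1.91 + 1.10 + 10.8 = 13.81 Ω.
Voltage divider: V = V_supply · (10.80 / 13.81) = 3.59 × 0.7820 = 2.808 V.

V ≈ 2.81 V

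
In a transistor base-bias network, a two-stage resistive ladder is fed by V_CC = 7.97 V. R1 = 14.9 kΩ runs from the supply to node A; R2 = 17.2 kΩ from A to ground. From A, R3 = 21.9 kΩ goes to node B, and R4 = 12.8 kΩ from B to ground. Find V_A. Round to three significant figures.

The second stage (R3 + R4 = 34.70 kΩ) loads node A in parallel with R2.
R2 ‖ (R3+R4) = 11.50 kΩ.
So V_A = 7.97 × 0.4356 = 3.472 V.

V_A ≈ 3.47 V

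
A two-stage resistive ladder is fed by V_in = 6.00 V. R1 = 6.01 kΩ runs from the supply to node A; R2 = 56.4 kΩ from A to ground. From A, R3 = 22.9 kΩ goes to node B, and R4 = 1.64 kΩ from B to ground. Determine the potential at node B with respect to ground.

Node A sees R2 in parallel with the series input of stage 2, R3 + R4 = 24.54 kΩ.
Effective lower resistance at A: R2 ‖ 24.54 = 17.10 kΩ.
V_A = 6.00 × 17.10/(6.01 + 17.10) = 4.440 V.
V_B = V_A × 0.06683 = 0.2967 V.

V_B ≈ 0.297 V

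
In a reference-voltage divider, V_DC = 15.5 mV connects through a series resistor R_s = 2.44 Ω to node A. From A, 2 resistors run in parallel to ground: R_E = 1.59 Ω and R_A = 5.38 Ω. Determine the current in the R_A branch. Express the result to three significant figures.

I ≈ 0.964 mA

Parallel bank: R_p = 1/(1/1.59 + 1/5.38) = 1.227 Ω.
V_A = 15.5 × 1.227/3.667 = 5.187 mV.
I(R_A) = V_A / R_A = 5.187/5.38 = 0.9642 mA.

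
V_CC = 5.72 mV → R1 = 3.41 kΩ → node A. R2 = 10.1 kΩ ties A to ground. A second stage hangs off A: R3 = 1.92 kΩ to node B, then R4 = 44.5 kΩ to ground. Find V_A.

The second stage (R3 + R4 = 46.42 kΩ) loads node A in parallel with R2.
R2 ‖ (R3+R4) = 8.295 kΩ.
V_A = 5.72 × 8.295/(3.41 + 8.295) = 4.054 mV.

V_A ≈ 4.05 mV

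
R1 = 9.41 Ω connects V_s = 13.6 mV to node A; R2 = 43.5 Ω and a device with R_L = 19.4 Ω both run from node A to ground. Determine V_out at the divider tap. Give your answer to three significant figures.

V_out ≈ 7.99 mV

R2 ‖ R_L = (43.5 × 19.4)/(43.5 + 19.4) = 13.42 Ω.
Voltage divider with the loaded lower leg: V_out = 13.6 × 13.42/(9.41 + 13.42) = 13.6 × 0.5878 = 7.994 mV.
(Unloaded it would be 11.2 mV; the load pulls it down.)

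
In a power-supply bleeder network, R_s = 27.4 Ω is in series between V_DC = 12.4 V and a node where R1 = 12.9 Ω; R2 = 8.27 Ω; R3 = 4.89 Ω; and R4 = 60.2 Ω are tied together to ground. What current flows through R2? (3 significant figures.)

I ≈ 0.120 A

Equivalent of the parallel group: R_p = 2.384 Ω.
V_A = 12.4 × 2.384/29.78 = 0.9923 V.
I(R2) = V_A / R2 = 0.9923/8.27 = 0.1200 A.
(Equivalently: I_total = 0.4163 A, then current-divider fraction G_k/ΣG = 0.2882.)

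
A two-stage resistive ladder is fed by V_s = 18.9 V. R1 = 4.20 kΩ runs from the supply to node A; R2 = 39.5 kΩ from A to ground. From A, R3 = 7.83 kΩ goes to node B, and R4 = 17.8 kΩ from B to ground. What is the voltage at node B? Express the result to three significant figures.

V_B ≈ 10.3 V

The second stage (R3 + R4 = 25.63 kΩ) loads node A in parallel with R2.
R2 ‖ (R3+R4) = 15.54 kΩ.
First divider: V_A = V_s · 15.54/(4.20 + 15.54) = 14.88 V.
Stage 2 is unloaded, so V_B = V_A · R4/(R3+R4) = 14.88 × 17.8/25.63 = 10.33 V.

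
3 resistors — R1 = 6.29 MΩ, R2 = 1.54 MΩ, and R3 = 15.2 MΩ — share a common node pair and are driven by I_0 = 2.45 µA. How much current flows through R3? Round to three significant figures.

ΣG = 1/6.29 + 1/1.54 + 1/15.2 = 0.8741.
R3 takes the fraction G_k/ΣG = 0.06579/0.8741 = 0.07526, so I = 2.45 × 0.07526 = 0.1844 µA.

I ≈ 0.184 µA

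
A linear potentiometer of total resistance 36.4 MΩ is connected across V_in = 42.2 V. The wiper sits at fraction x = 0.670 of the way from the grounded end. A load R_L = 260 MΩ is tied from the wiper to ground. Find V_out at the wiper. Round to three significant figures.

Split the track: R_lower = x·R_p = 24.39 MΩ, R_upper = (1−x)·R_p = 12.01 MΩ.
R_L loads the lower segment: effective lower R = 22.30 MΩ.
Loaded-divider output: V_out = 42.2 × 0.6499 = 27.43 V.

V_out ≈ 27.4 V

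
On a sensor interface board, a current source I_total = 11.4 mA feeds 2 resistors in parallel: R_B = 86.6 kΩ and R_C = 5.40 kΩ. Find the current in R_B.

For two parallel branches, I_k = I_total · (other R)/(sum of R).
I(R_B) = 11.4 × 5.40/(86.6 + 5.40) = 11.4 × 0.05870 = 0.6691 mA.

I ≈ 0.669 mA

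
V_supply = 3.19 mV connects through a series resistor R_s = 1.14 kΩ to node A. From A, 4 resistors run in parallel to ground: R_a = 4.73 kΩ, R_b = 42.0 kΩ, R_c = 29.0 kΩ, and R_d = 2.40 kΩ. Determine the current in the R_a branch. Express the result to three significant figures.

I ≈ 0.378 µA

Combine the parallel branches: R_p = (1/4.73 + 1/42.0 + 1/29.0 + 1/2.40)⁻¹ = 1.457 kΩ.
V_A by voltage divider: V_A = 3.19 × 1.457/(1.14 + 1.457) = 1.790 mV.
I(R_a) = V_A / R_a = 1.790/4.73 = 0.3784 µA.
(Equivalently: I_total = 1.228 µA, then current-divider fraction G_k/ΣG = 0.3080.)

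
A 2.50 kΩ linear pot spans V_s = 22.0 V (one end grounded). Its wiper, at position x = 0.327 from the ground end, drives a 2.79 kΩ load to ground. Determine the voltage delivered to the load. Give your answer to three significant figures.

V_out ≈ 6.01 V

The pot divides into 1.683 kΩ above the wiper and 0.8175 kΩ below.
Lower segment in parallel with the load: 0.8175 ‖ 2.79 = 0.6322 kΩ.
V_out = 22.0 × 0.6322/(1.683 + 0.6322) = 6.009 V.
(Unloaded: V_out = x·V_s = 7.19 V.)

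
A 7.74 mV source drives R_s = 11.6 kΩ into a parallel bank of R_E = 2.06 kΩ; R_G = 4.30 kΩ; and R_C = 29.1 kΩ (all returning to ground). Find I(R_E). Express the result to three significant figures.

Parallel bank: R_p = 1/(1/2.06 + 1/4.30 + 1/29.1) = 1.329 kΩ.
V_A = 7.74 × 1.329/12.93 = 0.7957 mV.
I(R_E) = V_A / R_E = 0.7957/2.06 = 0.3863 µA.

I ≈ 0.386 µA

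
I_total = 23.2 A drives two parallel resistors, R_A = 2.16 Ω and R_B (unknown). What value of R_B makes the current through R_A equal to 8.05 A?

The fraction through R_A equals R_B/(R_A+R_B).
With f = 0.3470, R_B = R_A · f/(1−f) = 2.16 × 0.5314 = 1.148 Ω.

R_B ≈ 1.15 Ω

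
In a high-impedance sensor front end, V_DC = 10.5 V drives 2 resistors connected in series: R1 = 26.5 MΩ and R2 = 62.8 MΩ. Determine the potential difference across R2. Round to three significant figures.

ΣR = 26.5 + 62.8 = 89.30 MΩ.
Voltage divider: V = V_DC · (62.80 / 89.30) = 10.5 × 0.7032 = 7.384 V.

V ≈ 7.38 V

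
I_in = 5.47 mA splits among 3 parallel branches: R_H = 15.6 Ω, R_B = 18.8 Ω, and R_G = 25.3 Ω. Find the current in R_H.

I ≈ 2.24 mA

Total conductance ΣG = 1/15.6 + 1/18.8 + 1/25.3 = 0.1568 (units of 1/Ω).
R_H takes the fraction G_k/ΣG = 0.06410/0.1568 = 0.4088, so I = 5.47 × 0.4088 = 2.236 mA.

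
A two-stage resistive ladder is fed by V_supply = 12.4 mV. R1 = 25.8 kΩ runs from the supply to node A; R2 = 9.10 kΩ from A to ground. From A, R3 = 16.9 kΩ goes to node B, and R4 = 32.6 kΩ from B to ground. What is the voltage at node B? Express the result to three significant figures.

V_B ≈ 1.87 mV

Looking into the second stage from A: R3 + R4 = 49.50 kΩ appears in parallel with R2.
Effective lower resistance at A: R2 ‖ 49.50 = 7.687 kΩ.
V_A = 12.4 × 7.687/(25.8 + 7.687) = 2.846 mV.
Stage 2 is unloaded, so V_B = V_A · R4/(R3+R4) = 2.846 × 32.6/49.50 = 1.875 mV.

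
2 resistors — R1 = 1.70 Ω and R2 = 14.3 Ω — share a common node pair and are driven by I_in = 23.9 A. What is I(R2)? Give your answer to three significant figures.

I ≈ 2.54 A

For two parallel branches, I_k = I_in · (other R)/(sum of R).
So I = 23.9 × 1.70/16.00 = 2.539 A.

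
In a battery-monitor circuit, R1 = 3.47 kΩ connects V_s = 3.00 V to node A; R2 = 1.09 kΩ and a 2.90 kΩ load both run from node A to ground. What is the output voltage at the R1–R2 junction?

The load sits in parallel with R2, giving an effective lower resistance R2' = R2·R_L/(R2+R_L) = 0.7922 kΩ.
Now apply the divider: V_out = 3.00 × 0.1859 = 0.5576 V.

V_out ≈ 0.558 V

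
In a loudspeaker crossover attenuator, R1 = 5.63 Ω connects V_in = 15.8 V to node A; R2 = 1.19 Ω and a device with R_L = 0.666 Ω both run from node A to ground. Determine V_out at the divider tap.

First combine the lower leg with the load: R2 ‖ R_L = 0.4270 Ω.
Now apply the divider: V_out = 15.8 × 0.07050 = 1.114 V.

V_out ≈ 1.11 V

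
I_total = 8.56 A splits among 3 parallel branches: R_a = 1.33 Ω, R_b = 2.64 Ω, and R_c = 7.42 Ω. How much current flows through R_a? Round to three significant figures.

I ≈ 5.09 A

ΣG = 1/1.33 + 1/2.64 + 1/7.42 = 1.265.
Current divider: I(R_a) = I_total · G_k/ΣG = 8.56 × (0.7519/1.265) = 8.56 × 0.5942 = 5.086 A.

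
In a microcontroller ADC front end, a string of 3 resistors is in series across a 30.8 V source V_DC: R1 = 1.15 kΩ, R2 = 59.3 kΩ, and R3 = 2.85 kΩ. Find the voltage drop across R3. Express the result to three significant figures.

Series total: ΣR = 1.15 + 59.3 + 2.85 = 63.30 kΩ.
V = V_DC · R/ΣR = 30.8 × 0.04502 = 1.387 V.

V ≈ 1.39 V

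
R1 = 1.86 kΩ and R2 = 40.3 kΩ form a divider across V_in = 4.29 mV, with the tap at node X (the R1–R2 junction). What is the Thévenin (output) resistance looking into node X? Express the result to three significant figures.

Zeroing V_in shorts the top of R1 to ground, so R_th = R1 ‖ R2 = 1.778 kΩ.

R_th ≈ 1.78 kΩ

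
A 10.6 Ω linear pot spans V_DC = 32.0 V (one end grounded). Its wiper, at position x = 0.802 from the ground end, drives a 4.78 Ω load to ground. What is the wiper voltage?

Split the track: R_lower = x·R_p = 8.501 Ω, R_upper = (1−x)·R_p = 2.099 Ω.
(x·R_p) ‖ R_L = 3.060 Ω.
Then V_out = V_DC · 3.060/(2.099 + 3.060) = 18.98 V.
(Unloaded: V_out = x·V_DC = 25.7 V.)

V_out ≈ 19.0 V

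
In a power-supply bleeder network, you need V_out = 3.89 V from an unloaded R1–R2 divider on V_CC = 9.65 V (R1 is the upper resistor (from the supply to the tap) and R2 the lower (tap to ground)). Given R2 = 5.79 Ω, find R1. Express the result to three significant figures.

Required fraction k = V_out/V_CC = 0.4031.
R1 = R2·(1/k − 1) = 5.79 × 1.481 = 8.573 Ω.

R1 ≈ 8.57 Ω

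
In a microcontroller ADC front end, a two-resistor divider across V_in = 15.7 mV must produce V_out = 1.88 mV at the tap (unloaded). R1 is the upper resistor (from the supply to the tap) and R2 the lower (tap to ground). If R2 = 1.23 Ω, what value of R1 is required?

R1 ≈ 9.04 Ω

V_out/V_in = R2/(R1+R2) = 0.1197.
So R1 = R2 · (V_in/V_out − 1) = 1.23 × (15.7/1.88 − 1) = 1.23 × 7.351 = 9.042 Ω.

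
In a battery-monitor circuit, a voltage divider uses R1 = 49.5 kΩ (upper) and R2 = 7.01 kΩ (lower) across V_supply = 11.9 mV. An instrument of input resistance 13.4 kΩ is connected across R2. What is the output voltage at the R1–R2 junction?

The load sits in parallel with R2, giving an effective lower resistance R2' = R2·R_L/(R2+R_L) = 4.602 kΩ.
Then V_out = V_supply · R2'/(R1 + R2') = 11.9 × 4.602/54.10 = 1.012 mV.

V_out ≈ 1.01 mV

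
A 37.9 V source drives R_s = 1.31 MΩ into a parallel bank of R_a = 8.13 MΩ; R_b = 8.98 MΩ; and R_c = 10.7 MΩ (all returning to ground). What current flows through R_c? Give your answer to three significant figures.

Equivalent of the parallel group: R_p = 3.050 MΩ.
V_A by voltage divider: V_A = 37.9 × 3.050/(1.31 + 3.050) = 26.51 V.
I(R_c) = V_A / R_c = 26.51/10.7 = 2.478 µA.

I ≈ 2.48 µA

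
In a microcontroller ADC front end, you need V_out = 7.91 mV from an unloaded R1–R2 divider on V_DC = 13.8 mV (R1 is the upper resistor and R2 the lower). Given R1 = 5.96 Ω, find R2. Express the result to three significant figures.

R2 ≈ 8.00 Ω

The divider ratio is R2/(R1+R2) = 7.91/13.8 = 0.5732.
Rearranging, R2 = R1·k/(1−k) = 5.96 × 1.343 = 8.004 Ω.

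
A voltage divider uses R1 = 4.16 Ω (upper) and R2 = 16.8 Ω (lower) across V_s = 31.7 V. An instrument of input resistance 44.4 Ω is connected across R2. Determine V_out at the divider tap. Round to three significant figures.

R2 ‖ R_L = (16.8 × 44.4)/(16.8 + 44.4) = 12.19 Ω.
Now apply the divider: V_out = 31.7 × 0.7455 = 23.63 V.
(Unloaded it would be 25.4 V; the load pulls it down.)

V_out ≈ 23.6 V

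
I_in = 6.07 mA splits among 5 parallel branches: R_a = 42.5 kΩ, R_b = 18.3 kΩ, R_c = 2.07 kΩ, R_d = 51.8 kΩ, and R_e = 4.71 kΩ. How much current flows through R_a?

I ≈ 0.180 mA

Total conductance ΣG = 1/42.5 + 1/18.3 + 1/2.07 + 1/51.8 + 1/4.71 = 0.7929 (units of 1/kΩ).
Current divider: I(R_a) = I_in · G_k/ΣG = 6.07 × (0.02353/0.7929) = 6.07 × 0.02968 = 0.1801 mA.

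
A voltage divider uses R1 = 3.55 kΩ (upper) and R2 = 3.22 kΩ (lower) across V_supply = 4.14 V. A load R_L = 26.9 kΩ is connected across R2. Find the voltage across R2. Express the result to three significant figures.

V_out ≈ 1.85 V

First combine the lower leg with the load: R2 ‖ R_L = 2.876 kΩ.
Then V_out = V_supply · R2'/(R1 + R2') = 4.14 × 2.876/6.426 = 1.853 V.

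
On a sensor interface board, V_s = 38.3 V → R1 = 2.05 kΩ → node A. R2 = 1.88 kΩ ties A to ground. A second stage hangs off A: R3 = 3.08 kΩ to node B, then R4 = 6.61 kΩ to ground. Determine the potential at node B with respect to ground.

The second stage (R3 + R4 = 9.690 kΩ) loads node A in parallel with R2.
Effective lower resistance at A: R2 ‖ 9.690 = 1.575 kΩ.
V_A = 38.3 × 1.575/(2.05 + 1.575) = 16.64 V.
V_B = V_A × 0.6821 = 11.35 V.

V_B ≈ 11.3 V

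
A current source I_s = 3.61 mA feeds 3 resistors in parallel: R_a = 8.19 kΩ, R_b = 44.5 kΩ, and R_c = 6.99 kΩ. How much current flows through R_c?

I ≈ 1.80 mA

Total conductance ΣG = 1/8.19 + 1/44.5 + 1/6.99 = 0.2876 (units of 1/kΩ).
R_c takes the fraction G_k/ΣG = 0.1431/0.2876 = 0.4974, so I = 3.61 × 0.4974 = 1.796 mA.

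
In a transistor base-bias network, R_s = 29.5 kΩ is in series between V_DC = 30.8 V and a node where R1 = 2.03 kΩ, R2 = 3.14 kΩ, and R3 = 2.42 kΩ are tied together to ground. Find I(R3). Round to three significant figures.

Equivalent of the parallel group: R_p = 0.8168 kΩ.
V_A by voltage divider: V_A = 30.8 × 0.8168/(29.5 + 0.8168) = 0.8298 V.
I(R3) = V_A / R3 = 0.8298/2.42 = 0.3429 mA.
(Equivalently: I_total = 1.016 mA, then current-divider fraction G_k/ΣG = 0.3375.)

I ≈ 0.343 mA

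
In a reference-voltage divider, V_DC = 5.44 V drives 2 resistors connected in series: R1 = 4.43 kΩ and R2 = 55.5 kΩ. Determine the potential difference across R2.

V ≈ 5.04 V

ΣR = 4.43 + 55.5 = 59.93 kΩ.
By the voltage-divider rule, V = 5.44 × 55.50/59.93 = 5.038 V.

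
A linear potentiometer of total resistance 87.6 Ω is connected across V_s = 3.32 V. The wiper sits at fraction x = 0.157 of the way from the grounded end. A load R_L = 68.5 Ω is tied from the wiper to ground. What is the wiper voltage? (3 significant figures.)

Split the track: R_lower = x·R_p = 13.75 Ω, R_upper = (1−x)·R_p = 73.85 Ω.
Lower segment in parallel with the load: 13.75 ‖ 68.5 = 11.45 Ω.
Loaded-divider output: V_out = 3.32 × 0.1343 = 0.4458 V.

V_out ≈ 0.446 V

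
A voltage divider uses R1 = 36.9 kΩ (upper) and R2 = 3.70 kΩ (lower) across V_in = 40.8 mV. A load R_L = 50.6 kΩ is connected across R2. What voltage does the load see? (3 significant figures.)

V_out ≈ 3.49 mV

First combine the lower leg with the load: R2 ‖ R_L = 3.448 kΩ.
Then V_out = V_in · R2'/(R1 + R2') = 40.8 × 3.448/40.35 = 3.487 mV.
(Unloaded it would be 3.72 mV; the load pulls it down.)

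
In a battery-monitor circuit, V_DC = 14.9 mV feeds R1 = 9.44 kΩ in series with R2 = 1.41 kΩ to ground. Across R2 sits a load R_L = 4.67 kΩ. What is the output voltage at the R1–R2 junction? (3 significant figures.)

V_out ≈ 1.53 mV

The load sits in parallel with R2, giving an effective lower resistance R2' = R2·R_L/(R2+R_L) = 1.083 kΩ.
Then V_out = V_DC · R2'/(R1 + R2') = 14.9 × 1.083/10.52 = 1.533 mV.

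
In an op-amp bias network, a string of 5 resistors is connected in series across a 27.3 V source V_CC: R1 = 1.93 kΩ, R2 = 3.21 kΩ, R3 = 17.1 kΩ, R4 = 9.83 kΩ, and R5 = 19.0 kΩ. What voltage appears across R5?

V ≈ 10.2 V

Total series resistance ΣR = 1.93 + 3.21 + 17.1 + 9.83 + 19.0 = 51.07 kΩ.
By the voltage-divider rule, V = 27.3 × 19.00/51.07 = 10.16 V.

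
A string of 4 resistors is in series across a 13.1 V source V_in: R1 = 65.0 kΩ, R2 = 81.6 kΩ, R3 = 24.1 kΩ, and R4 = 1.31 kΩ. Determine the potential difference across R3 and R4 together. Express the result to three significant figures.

V ≈ 1.94 V

Series total: ΣR = 65.0 + 81.6 + 24.1 + 1.31 = 172.0 kΩ.
R_{R3..R4} = 24.1 + 1.31 = 25.41 kΩ.
V = V_in · R/ΣR = 13.1 × 0.1477 = 1.935 V.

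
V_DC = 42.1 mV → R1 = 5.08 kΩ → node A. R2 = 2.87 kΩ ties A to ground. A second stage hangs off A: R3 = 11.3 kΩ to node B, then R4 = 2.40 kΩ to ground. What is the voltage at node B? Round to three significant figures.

Node A sees R2 in parallel with the series input of stage 2, R3 + R4 = 13.70 kΩ.
Effective lower resistance at A: R2 ‖ 13.70 = 2.373 kΩ.
First divider: V_A = V_DC · 2.373/(5.08 + 2.373) = 13.40 mV.
Stage 2 is unloaded, so V_B = V_A · R4/(R3+R4) = 13.40 × 2.40/13.70 = 2.348 mV.

V_B ≈ 2.35 mV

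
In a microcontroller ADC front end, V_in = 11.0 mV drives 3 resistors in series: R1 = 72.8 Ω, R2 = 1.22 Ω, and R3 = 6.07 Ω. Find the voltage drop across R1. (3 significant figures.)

ΣR = 72.8 + 1.22 + 6.07 = 80.09 Ω.
Voltage divider: V = V_in · (72.80 / 80.09) = 11.0 × 0.9090 = 9.999 mV.

V ≈ 10.0 mV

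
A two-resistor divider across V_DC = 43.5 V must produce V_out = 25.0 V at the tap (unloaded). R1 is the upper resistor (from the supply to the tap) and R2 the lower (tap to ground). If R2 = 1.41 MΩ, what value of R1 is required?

R1 ≈ 1.04 MΩ

The divider ratio is R2/(R1+R2) = 25.0/43.5 = 0.5747.
R1 = R2·(1/k − 1) = 1.41 × 0.7400 = 1.043 MΩ.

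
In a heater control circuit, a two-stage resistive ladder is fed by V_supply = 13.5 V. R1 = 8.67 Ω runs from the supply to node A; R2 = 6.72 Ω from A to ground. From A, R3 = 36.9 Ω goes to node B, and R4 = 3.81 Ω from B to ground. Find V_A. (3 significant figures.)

V_A ≈ 5.39 V

The second stage (R3 + R4 = 40.71 Ω) loads node A in parallel with R2.
Effective lower resistance at A: R2 ‖ 40.71 = 5.768 Ω.
So V_A = 13.5 × 0.3995 = 5.393 V.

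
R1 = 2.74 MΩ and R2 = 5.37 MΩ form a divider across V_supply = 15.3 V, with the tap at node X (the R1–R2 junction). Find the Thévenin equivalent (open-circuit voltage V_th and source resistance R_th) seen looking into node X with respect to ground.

V_th ≈ 10.1 V, R_th ≈ 1.81 MΩ

Open-circuit (no load on X): V_th = V_supply · R2/(R1 + R2) = 15.3 × 5.37/(2.740 + 5.37) = 10.13 V.
Looking into X with the source shorted: R_th = R1·R2/(R1+R2) = 2.740 × 5.37/8.110 = 1.814 MΩ.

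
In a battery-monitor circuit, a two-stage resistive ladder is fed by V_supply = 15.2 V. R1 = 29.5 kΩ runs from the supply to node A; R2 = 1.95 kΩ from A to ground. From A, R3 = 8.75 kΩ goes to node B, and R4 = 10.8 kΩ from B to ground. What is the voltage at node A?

Node A sees R2 in parallel with the series input of stage 2, R3 + R4 = 19.55 kΩ.
Effective lower resistance at A: R2 ‖ 19.55 = 1.773 kΩ.
First divider: V_A = V_supply · 1.773/(29.5 + 1.773) = 0.8618 V.

V_A ≈ 0.862 V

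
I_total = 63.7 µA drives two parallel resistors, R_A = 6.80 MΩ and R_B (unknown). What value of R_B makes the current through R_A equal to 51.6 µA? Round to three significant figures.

R_B ≈ 29.0 MΩ

Two-branch current divider: I_A = I_total · R_B/(R_A + R_B).
With f = 0.8100, R_B = R_A · f/(1−f) = 6.80 × 4.264 = 29.00 MΩ.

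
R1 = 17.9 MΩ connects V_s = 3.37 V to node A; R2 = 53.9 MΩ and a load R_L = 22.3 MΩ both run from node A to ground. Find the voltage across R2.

V_out ≈ 1.58 V

The load sits in parallel with R2, giving an effective lower resistance R2' = R2·R_L/(R2+R_L) = 15.77 MΩ.
Then V_out = V_s · R2'/(R1 + R2') = 3.37 × 15.77/33.67 = 1.579 V.
(Unloaded it would be 2.53 V; the load pulls it down.)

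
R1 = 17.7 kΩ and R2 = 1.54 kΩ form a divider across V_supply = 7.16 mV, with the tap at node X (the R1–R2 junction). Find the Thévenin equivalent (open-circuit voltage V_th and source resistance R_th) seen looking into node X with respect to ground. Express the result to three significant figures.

Open-circuit (no load on X): V_th = V_supply · R2/(R1 + R2) = 7.16 × 1.54/(17.70 + 1.54) = 0.5731 mV.
With V_supply suppressed (replaced by a short), R_th = R1 ‖ R2 = (17.70 × 1.54)/(17.70 + 1.54) = 1.417 kΩ.

V_th ≈ 0.573 mV, R_th ≈ 1.42 kΩ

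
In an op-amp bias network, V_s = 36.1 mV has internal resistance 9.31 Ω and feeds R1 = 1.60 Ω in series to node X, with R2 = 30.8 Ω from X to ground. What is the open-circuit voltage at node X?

R1' = 9.31 + 1.60 = 10.91 Ω (source resistance + R1).
With X open, the divider is unloaded: V_th = 36.1 × 30.8/41.71 = 26.66 mV.

V_th ≈ 26.7 mV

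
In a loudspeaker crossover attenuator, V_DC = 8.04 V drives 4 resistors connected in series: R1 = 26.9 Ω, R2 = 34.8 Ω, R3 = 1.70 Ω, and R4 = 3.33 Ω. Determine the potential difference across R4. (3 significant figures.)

Total series resistance ΣR = 26.9 + 34.8 + 1.70 + 3.33 = 66.73 Ω.
V = V_DC · R/ΣR = 8.04 × 0.04990 = 0.4012 V.

V ≈ 0.401 V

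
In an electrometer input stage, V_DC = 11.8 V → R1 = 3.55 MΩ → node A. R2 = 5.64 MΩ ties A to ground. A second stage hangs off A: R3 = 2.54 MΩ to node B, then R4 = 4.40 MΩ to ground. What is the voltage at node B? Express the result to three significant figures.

V_B ≈ 3.49 V

Node A sees R2 in parallel with the series input of stage 2, R3 + R4 = 6.940 MΩ.
R2 ‖ (R3+R4) = 3.111 MΩ.
V_A = 11.8 × 3.111/(3.55 + 3.111) = 5.512 V.
V_B = V_A × 0.6340 = 3.494 V.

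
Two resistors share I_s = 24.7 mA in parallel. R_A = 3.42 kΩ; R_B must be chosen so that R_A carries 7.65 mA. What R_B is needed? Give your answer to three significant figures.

R_B ≈ 1.53 kΩ

Two-branch current divider: I_A = I_s · R_B/(R_A + R_B).
7.65/24.7 = R_B/(R_A + R_B) → R_B = R_A · (0.3097)/(1 − 0.3097) = 3.42 × 0.4487 = 1.534 kΩ.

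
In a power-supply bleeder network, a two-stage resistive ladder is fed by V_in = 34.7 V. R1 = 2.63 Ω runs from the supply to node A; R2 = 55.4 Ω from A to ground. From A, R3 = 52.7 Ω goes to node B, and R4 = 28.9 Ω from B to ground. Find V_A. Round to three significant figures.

The second stage (R3 + R4 = 81.60 Ω) loads node A in parallel with R2.
R2 ‖ (R3+R4) = 33.00 Ω.
First divider: V_A = V_in · 33.00/(2.63 + 33.00) = 32.14 V.

V_A ≈ 32.1 V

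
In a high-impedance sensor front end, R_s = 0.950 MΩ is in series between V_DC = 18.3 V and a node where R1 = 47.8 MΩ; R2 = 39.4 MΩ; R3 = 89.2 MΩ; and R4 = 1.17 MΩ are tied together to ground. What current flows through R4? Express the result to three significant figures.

I ≈ 8.38 µA

Combine the parallel branches: R_p = (1/47.8 + 1/39.4 + 1/89.2 + 1/1.17)⁻¹ = 1.096 MΩ.
V_A by voltage divider: V_A = 18.3 × 1.096/(0.950 + 1.096) = 9.804 V.
I(R4) = V_A / R4 = 9.804/1.17 = 8.379 µA.
(Equivalently: I_total = 8.943 µA, then current-divider fraction G_k/ΣG = 0.9370.)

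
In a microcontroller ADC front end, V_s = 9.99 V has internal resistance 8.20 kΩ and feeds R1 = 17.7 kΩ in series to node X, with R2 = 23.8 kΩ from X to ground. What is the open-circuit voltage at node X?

V_th ≈ 4.78 V

R1' = 8.20 + 17.7 = 25.90 kΩ (source resistance + R1).
With X open, the divider is unloaded: V_th = 9.99 × 23.8/49.70 = 4.784 V.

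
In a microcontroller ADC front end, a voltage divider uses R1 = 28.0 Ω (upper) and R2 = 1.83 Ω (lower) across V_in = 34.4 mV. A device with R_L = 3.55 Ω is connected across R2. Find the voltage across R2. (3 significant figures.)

V_out ≈ 1.42 mV

R2 ‖ R_L = (1.83 × 3.55)/(1.83 + 3.55) = 1.208 Ω.
Now apply the divider: V_out = 34.4 × 0.04134 = 1.422 mV.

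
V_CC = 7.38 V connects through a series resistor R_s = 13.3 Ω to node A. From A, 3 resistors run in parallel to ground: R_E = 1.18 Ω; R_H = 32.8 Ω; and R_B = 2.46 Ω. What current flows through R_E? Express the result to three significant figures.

I ≈ 0.346 A

Combine the parallel branches: R_p = (1/1.18 + 1/32.8 + 1/2.46)⁻¹ = 0.7785 Ω.
V_A by voltage divider: V_A = 7.38 × 0.7785/(13.3 + 0.7785) = 0.4081 V.
Branch current I = V_A/R_E = 0.4081/1.18 = 0.3459 A.
(Equivalently: I_total = 0.5242 A, then current-divider fraction G_k/ΣG = 0.6598.)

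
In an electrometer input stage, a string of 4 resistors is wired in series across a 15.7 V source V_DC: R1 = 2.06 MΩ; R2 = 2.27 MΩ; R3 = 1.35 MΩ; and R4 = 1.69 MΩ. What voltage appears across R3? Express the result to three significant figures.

V ≈ 2.88 V

Total series resistance ΣR = 2.06 + 2.27 + 1.35 + 1.69 = 7.370 MΩ.
Voltage divider: V = V_DC · (1.350 / 7.370) = 15.7 × 0.1832 = 2.876 V.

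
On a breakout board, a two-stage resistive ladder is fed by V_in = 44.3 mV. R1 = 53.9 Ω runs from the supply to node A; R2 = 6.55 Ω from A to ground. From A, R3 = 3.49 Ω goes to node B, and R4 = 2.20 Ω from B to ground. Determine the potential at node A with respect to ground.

Node A sees R2 in parallel with the series input of stage 2, R3 + R4 = 5.690 Ω.
Effective lower resistance at A: R2 ‖ 5.690 = 3.045 Ω.
So V_A = 44.3 × 0.05347 = 2.369 mV.

V_A ≈ 2.37 mV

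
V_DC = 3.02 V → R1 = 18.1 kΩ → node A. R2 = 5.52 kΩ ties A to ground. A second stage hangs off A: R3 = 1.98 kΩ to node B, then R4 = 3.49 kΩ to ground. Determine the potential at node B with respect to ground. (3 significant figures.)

The second stage (R3 + R4 = 5.470 kΩ) loads node A in parallel with R2.
R2 ‖ (R3+R4) = 2.747 kΩ.
So V_A = 3.02 × 0.1318 = 0.3980 V.
Then the unloaded second divider: V_B = V_A × R4/(R3+R4) = 0.3980 × 0.6380 = 0.2539 V.

V_B ≈ 0.254 V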